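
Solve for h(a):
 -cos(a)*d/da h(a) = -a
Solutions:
 h(a) = C1 + Integral(a/cos(a), a)


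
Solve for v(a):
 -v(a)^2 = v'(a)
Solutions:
 v(a) = 1/(C1 + a)


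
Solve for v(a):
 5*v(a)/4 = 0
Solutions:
 v(a) = 0


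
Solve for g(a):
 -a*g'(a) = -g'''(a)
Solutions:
 g(a) = C1 + Integral(C2*airyai(a) + C3*airybi(a), a)


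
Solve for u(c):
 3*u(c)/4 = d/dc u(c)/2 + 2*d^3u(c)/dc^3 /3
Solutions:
 u(c) = C1*exp(-2^(1/3)*c*(-2/(9 + sqrt(85))^(1/3) + 2^(1/3)*(9 + sqrt(85))^(1/3))/8)*sin(2^(1/3)*sqrt(3)*c*(2/(9 + sqrt(85))^(1/3) + 2^(1/3)*(9 + sqrt(85))^(1/3))/8) + C2*exp(-2^(1/3)*c*(-2/(9 + sqrt(85))^(1/3) + 2^(1/3)*(9 + sqrt(85))^(1/3))/8)*cos(2^(1/3)*sqrt(3)*c*(2/(9 + sqrt(85))^(1/3) + 2^(1/3)*(9 + sqrt(85))^(1/3))/8) + C3*exp(2^(1/3)*c*(-2/(9 + sqrt(85))^(1/3) + 2^(1/3)*(9 + sqrt(85))^(1/3))/4)


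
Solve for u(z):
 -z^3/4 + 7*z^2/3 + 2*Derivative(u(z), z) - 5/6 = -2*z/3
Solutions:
 u(z) = C1 + z^4/32 - 7*z^3/18 - z^2/6 + 5*z/12


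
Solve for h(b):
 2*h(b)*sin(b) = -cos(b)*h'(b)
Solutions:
 h(b) = C1*cos(b)^2


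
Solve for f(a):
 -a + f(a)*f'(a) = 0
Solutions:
 f(a) = -sqrt(C1 + a^2)
 f(a) = sqrt(C1 + a^2)


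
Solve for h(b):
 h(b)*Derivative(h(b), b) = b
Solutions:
 h(b) = -sqrt(C1 + b^2)
 h(b) = sqrt(C1 + b^2)


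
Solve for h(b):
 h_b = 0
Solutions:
 h(b) = C1


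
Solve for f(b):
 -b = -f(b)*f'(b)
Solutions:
 f(b) = -sqrt(C1 + b^2)
 f(b) = sqrt(C1 + b^2)


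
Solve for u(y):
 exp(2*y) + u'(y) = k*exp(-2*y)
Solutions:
 u(y) = C1 - k*exp(-2*y)/2 - exp(2*y)/2


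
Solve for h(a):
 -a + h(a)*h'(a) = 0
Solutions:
 h(a) = -sqrt(C1 + a^2)
 h(a) = sqrt(C1 + a^2)


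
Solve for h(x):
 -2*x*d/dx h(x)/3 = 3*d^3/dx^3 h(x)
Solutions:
 h(x) = C1 + Integral(C2*airyai(-6^(1/3)*x/3) + C3*airybi(-6^(1/3)*x/3), x)


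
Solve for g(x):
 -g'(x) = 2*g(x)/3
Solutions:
 g(x) = C1*exp(-2*x/3)


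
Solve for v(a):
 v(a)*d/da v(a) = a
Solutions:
 v(a) = -sqrt(C1 + a^2)
 v(a) = sqrt(C1 + a^2)


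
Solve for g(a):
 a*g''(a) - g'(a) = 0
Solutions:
 g(a) = C1 + C2*a^2


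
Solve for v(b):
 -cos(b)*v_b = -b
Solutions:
 v(b) = C1 + Integral(b/cos(b), b)


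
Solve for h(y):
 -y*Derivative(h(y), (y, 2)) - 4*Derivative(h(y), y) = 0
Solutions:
 h(y) = C1 + C2/y^3


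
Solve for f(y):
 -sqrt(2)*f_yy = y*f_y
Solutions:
 f(y) = C1 + C2*erf(2^(1/4)*y/2)


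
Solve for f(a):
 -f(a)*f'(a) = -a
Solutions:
 f(a) = -sqrt(C1 + a^2)
 f(a) = sqrt(C1 + a^2)


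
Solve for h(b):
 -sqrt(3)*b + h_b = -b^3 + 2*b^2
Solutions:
 h(b) = C1 - b^4/4 + 2*b^3/3 + sqrt(3)*b^2/2


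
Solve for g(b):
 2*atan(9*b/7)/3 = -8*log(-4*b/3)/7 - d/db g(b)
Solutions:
 g(b) = C1 - 8*b*log(-b)/7 - 2*b*atan(9*b/7)/3 - 16*b*log(2)/7 + 8*b/7 + 8*b*log(3)/7 + 7*log(81*b^2 + 49)/27


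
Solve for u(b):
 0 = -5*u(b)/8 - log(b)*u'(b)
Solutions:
 u(b) = C1*exp(-5*li(b)/8)


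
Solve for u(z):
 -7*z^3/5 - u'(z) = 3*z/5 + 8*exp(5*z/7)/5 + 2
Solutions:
 u(z) = C1 - 7*z^4/20 - 3*z^2/10 - 2*z - 56*exp(5*z/7)/25


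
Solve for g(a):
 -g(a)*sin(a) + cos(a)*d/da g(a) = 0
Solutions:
 g(a) = C1/cos(a)


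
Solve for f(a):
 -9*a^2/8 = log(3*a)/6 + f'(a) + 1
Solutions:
 f(a) = C1 - 3*a^3/8 - a*log(a)/6 - 5*a/6 - a*log(3)/6


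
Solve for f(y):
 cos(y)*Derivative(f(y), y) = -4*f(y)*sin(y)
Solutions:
 f(y) = C1*cos(y)^4


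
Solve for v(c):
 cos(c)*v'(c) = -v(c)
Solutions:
 v(c) = C1*sqrt(sin(c) - 1)/sqrt(sin(c) + 1)


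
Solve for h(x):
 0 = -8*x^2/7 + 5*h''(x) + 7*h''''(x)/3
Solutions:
 h(x) = C1 + C2*x + C3*sin(sqrt(105)*x/7) + C4*cos(sqrt(105)*x/7) + 2*x^4/105 - 8*x^2/75


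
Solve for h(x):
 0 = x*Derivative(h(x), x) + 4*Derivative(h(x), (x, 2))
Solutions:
 h(x) = C1 + C2*erf(sqrt(2)*x/4)


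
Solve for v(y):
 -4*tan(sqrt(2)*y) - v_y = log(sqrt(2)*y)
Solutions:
 v(y) = C1 - y*log(y) - y*log(2)/2 + y + 2*sqrt(2)*log(cos(sqrt(2)*y))


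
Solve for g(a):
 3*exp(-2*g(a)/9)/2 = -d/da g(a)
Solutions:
 g(a) = 9*log(-sqrt(C1 - 3*a)) - 9*log(3)
 g(a) = 9*log(C1 - 3*a)/2 - 9*log(3)


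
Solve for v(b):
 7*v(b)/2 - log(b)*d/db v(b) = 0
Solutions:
 v(b) = C1*exp(7*li(b)/2)


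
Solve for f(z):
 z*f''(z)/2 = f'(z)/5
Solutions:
 f(z) = C1 + C2*z^(7/5)


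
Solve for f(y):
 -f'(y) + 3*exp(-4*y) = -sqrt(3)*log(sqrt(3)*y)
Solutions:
 f(y) = C1 + sqrt(3)*y*log(y) + sqrt(3)*y*(-1 + log(3)/2) - 3*exp(-4*y)/4


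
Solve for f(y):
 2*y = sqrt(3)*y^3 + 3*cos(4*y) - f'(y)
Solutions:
 f(y) = C1 + sqrt(3)*y^4/4 - y^2 + 3*sin(4*y)/4


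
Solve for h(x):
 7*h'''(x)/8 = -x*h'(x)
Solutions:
 h(x) = C1 + Integral(C2*airyai(-2*7^(2/3)*x/7) + C3*airybi(-2*7^(2/3)*x/7), x)


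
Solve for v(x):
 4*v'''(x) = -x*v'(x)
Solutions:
 v(x) = C1 + Integral(C2*airyai(-2^(1/3)*x/2) + C3*airybi(-2^(1/3)*x/2), x)


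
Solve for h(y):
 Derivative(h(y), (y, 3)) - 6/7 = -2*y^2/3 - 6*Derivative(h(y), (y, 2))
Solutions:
 h(y) = C1 + C2*y + C3*exp(-6*y) - y^4/108 + y^3/162 + 155*y^2/2268


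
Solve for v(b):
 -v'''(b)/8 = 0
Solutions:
 v(b) = C1 + C2*b + C3*b^2


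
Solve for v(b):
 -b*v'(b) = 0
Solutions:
 v(b) = C1


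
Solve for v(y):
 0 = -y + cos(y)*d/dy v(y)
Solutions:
 v(y) = C1 + Integral(y/cos(y), y)


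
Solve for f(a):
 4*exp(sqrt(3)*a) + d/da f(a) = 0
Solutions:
 f(a) = C1 - 4*sqrt(3)*exp(sqrt(3)*a)/3


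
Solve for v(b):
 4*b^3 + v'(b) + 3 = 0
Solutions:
 v(b) = C1 - b^4 - 3*b


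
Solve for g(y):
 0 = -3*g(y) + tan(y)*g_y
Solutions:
 g(y) = C1*sin(y)^3


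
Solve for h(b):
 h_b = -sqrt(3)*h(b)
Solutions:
 h(b) = C1*exp(-sqrt(3)*b)


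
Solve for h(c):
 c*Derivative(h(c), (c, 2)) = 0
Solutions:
 h(c) = C1 + C2*c


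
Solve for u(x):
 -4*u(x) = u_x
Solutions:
 u(x) = C1*exp(-4*x)


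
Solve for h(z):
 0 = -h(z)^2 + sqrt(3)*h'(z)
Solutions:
 h(z) = -3/(C1 + sqrt(3)*z)


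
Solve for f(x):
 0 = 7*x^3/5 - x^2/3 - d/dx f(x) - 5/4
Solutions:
 f(x) = C1 + 7*x^4/20 - x^3/9 - 5*x/4


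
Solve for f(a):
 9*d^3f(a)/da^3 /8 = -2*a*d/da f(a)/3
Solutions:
 f(a) = C1 + Integral(C2*airyai(-2*2^(1/3)*a/3) + C3*airybi(-2*2^(1/3)*a/3), a)


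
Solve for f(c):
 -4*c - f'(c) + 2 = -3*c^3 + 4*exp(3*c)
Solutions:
 f(c) = C1 + 3*c^4/4 - 2*c^2 + 2*c - 4*exp(3*c)/3


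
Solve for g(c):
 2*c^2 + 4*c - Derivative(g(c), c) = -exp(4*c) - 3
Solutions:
 g(c) = C1 + 2*c^3/3 + 2*c^2 + 3*c + exp(4*c)/4


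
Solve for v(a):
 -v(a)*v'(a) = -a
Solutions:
 v(a) = -sqrt(C1 + a^2)
 v(a) = sqrt(C1 + a^2)


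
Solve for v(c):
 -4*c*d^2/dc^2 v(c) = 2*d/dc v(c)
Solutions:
 v(c) = C1 + C2*sqrt(c)


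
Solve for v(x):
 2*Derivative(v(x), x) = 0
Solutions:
 v(x) = C1


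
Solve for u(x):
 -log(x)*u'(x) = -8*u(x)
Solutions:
 u(x) = C1*exp(8*li(x))


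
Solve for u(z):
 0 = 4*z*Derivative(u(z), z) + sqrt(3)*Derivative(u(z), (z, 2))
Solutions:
 u(z) = C1 + C2*erf(sqrt(2)*3^(3/4)*z/3)


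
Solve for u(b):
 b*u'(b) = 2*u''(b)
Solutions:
 u(b) = C1 + C2*erfi(b/2)


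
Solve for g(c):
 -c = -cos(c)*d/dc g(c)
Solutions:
 g(c) = C1 + Integral(c/cos(c), c)


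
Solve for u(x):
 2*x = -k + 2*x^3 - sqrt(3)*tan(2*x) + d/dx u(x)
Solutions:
 u(x) = C1 + k*x - x^4/2 + x^2 - sqrt(3)*log(cos(2*x))/2


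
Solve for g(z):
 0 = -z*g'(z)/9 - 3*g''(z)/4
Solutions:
 g(z) = C1 + C2*erf(sqrt(6)*z/9)


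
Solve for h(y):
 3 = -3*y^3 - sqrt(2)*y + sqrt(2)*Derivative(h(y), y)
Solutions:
 h(y) = C1 + 3*sqrt(2)*y^4/8 + y^2/2 + 3*sqrt(2)*y/2


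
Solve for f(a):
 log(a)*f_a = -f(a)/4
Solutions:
 f(a) = C1*exp(-li(a)/4)


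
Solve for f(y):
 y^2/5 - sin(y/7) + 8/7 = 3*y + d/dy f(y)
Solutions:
 f(y) = C1 + y^3/15 - 3*y^2/2 + 8*y/7 + 7*cos(y/7)


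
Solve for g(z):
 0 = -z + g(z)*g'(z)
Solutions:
 g(z) = -sqrt(C1 + z^2)
 g(z) = sqrt(C1 + z^2)


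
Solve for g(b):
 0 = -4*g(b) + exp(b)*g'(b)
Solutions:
 g(b) = C1*exp(-4*exp(-b))


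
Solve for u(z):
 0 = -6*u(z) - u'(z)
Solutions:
 u(z) = C1*exp(-6*z)


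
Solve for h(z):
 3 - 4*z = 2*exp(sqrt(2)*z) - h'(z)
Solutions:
 h(z) = C1 + 2*z^2 - 3*z + sqrt(2)*exp(sqrt(2)*z)


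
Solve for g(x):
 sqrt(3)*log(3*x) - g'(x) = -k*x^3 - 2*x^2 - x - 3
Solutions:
 g(x) = C1 + k*x^4/4 + 2*x^3/3 + x^2/2 + sqrt(3)*x*log(x) - sqrt(3)*x + sqrt(3)*x*log(3) + 3*x


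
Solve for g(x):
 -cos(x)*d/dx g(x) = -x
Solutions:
 g(x) = C1 + Integral(x/cos(x), x)


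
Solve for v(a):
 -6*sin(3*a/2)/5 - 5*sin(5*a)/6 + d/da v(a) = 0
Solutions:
 v(a) = C1 - 4*cos(3*a/2)/5 - cos(5*a)/6


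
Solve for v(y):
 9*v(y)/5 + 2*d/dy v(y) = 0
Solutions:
 v(y) = C1*exp(-9*y/10)


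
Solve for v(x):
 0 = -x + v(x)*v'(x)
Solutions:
 v(x) = -sqrt(C1 + x^2)
 v(x) = sqrt(C1 + x^2)


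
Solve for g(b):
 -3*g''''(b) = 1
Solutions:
 g(b) = C1 + C2*b + C3*b^2 + C4*b^3 - b^4/72


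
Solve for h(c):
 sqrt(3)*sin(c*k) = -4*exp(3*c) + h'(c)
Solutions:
 h(c) = C1 + 4*exp(3*c)/3 - sqrt(3)*cos(c*k)/k


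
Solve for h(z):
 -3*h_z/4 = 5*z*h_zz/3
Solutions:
 h(z) = C1 + C2*z^(11/20)


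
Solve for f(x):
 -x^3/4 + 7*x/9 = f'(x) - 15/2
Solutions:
 f(x) = C1 - x^4/16 + 7*x^2/18 + 15*x/2


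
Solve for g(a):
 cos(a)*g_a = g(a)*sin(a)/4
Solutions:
 g(a) = C1/cos(a)^(1/4)


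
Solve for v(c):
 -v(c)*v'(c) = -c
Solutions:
 v(c) = -sqrt(C1 + c^2)
 v(c) = sqrt(C1 + c^2)


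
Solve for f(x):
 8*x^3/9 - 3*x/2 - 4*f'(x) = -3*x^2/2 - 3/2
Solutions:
 f(x) = C1 + x^4/18 + x^3/8 - 3*x^2/16 + 3*x/8


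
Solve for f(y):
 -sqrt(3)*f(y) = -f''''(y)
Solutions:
 f(y) = C1*exp(-3^(1/8)*y) + C2*exp(3^(1/8)*y) + C3*sin(3^(1/8)*y) + C4*cos(3^(1/8)*y)


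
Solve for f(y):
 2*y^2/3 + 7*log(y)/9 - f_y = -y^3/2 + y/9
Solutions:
 f(y) = C1 + y^4/8 + 2*y^3/9 - y^2/18 + 7*y*log(y)/9 - 7*y/9


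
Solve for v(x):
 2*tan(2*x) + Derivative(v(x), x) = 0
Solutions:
 v(x) = C1 + log(cos(2*x))


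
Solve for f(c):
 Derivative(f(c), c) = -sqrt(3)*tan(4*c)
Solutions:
 f(c) = C1 + sqrt(3)*log(cos(4*c))/4


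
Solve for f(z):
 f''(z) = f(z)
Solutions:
 f(z) = C1*exp(-z) + C2*exp(z)


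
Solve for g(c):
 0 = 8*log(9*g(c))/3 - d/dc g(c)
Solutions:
 -3*Integral(1/(log(_y) + 2*log(3)), (_y, g(c)))/8 = C1 - c


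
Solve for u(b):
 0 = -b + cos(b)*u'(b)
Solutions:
 u(b) = C1 + Integral(b/cos(b), b)


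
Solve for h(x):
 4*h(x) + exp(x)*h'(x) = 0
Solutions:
 h(x) = C1*exp(4*exp(-x))


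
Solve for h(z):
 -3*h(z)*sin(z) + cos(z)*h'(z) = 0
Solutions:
 h(z) = C1/cos(z)^3


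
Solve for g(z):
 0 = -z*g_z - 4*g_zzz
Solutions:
 g(z) = C1 + Integral(C2*airyai(-2^(1/3)*z/2) + C3*airybi(-2^(1/3)*z/2), z)


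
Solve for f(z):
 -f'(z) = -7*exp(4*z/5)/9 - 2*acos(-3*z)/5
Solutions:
 f(z) = C1 + 2*z*acos(-3*z)/5 + 2*sqrt(1 - 9*z^2)/15 + 35*exp(4*z/5)/36


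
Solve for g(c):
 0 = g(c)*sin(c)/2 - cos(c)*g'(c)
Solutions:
 g(c) = C1/sqrt(cos(c))


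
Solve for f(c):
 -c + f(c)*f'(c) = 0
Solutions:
 f(c) = -sqrt(C1 + c^2)
 f(c) = sqrt(C1 + c^2)


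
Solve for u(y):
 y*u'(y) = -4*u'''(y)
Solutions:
 u(y) = C1 + Integral(C2*airyai(-2^(1/3)*y/2) + C3*airybi(-2^(1/3)*y/2), y)


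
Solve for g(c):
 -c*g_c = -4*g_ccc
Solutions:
 g(c) = C1 + Integral(C2*airyai(2^(1/3)*c/2) + C3*airybi(2^(1/3)*c/2), c)


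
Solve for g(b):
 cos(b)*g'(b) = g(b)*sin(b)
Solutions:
 g(b) = C1/cos(b)


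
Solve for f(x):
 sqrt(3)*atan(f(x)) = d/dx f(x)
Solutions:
 Integral(1/atan(_y), (_y, f(x))) = C1 + sqrt(3)*x


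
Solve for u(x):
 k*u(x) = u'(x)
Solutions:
 u(x) = C1*exp(k*x)


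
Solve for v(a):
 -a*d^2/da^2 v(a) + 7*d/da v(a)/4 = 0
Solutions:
 v(a) = C1 + C2*a^(11/4)


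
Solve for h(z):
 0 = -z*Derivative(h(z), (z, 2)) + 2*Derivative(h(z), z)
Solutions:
 h(z) = C1 + C2*z^3


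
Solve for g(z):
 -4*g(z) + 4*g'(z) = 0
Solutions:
 g(z) = C1*exp(z)


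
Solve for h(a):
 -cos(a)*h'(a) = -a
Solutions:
 h(a) = C1 + Integral(a/cos(a), a)


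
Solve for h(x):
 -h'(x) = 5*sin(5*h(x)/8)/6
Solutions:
 5*x/6 + 4*log(cos(5*h(x)/8) - 1)/5 - 4*log(cos(5*h(x)/8) + 1)/5 = C1


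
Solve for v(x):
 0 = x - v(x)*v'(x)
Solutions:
 v(x) = -sqrt(C1 + x^2)
 v(x) = sqrt(C1 + x^2)


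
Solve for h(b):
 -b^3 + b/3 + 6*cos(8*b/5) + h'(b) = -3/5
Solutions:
 h(b) = C1 + b^4/4 - b^2/6 - 3*b/5 - 15*sin(8*b/5)/4


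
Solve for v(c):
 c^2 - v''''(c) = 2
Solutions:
 v(c) = C1 + C2*c + C3*c^2 + C4*c^3 + c^6/360 - c^4/12


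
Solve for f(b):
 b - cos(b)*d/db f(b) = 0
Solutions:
 f(b) = C1 + Integral(b/cos(b), b)


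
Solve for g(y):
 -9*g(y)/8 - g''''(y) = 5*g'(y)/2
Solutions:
 g(y) = (C1/sqrt(exp(y*sqrt(-(sqrt(409) + 25)^(1/3)/2 - 3/(sqrt(409) + 25)^(1/3) + 5/sqrt(3/(sqrt(409) + 25)^(1/3) + (sqrt(409) + 25)^(1/3)/2)))) + C2*sqrt(exp(y*sqrt(-(sqrt(409) + 25)^(1/3)/2 - 3/(sqrt(409) + 25)^(1/3) + 5/sqrt(3/(sqrt(409) + 25)^(1/3) + (sqrt(409) + 25)^(1/3)/2)))))*exp(-y*sqrt(3/(sqrt(409) + 25)^(1/3) + (sqrt(409) + 25)^(1/3)/2)/2) + (C3*sin(y*sqrt(3/(sqrt(409) + 25)^(1/3) + (sqrt(409) + 25)^(1/3)/2 + 5/sqrt(3/(sqrt(409) + 25)^(1/3) + (sqrt(409) + 25)^(1/3)/2))/2) + C4*cos(y*sqrt(3/(sqrt(409) + 25)^(1/3) + (sqrt(409) + 25)^(1/3)/2 + 5/sqrt(3/(sqrt(409) + 25)^(1/3) + (sqrt(409) + 25)^(1/3)/2))/2))*exp(y*sqrt(3/(sqrt(409) + 25)^(1/3) + (sqrt(409) + 25)^(1/3)/2)/2)


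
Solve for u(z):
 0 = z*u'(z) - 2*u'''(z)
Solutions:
 u(z) = C1 + Integral(C2*airyai(2^(2/3)*z/2) + C3*airybi(2^(2/3)*z/2), z)


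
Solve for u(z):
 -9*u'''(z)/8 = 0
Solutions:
 u(z) = C1 + C2*z + C3*z^2


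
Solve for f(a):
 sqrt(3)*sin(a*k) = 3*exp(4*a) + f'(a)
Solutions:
 f(a) = C1 - 3*exp(4*a)/4 - sqrt(3)*cos(a*k)/k


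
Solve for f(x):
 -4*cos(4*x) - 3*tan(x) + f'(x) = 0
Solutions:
 f(x) = C1 - 3*log(cos(x)) + sin(4*x)


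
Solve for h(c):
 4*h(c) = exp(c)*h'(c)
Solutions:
 h(c) = C1*exp(-4*exp(-c))


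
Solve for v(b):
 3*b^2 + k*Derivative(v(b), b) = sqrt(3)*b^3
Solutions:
 v(b) = C1 + sqrt(3)*b^4/(4*k) - b^3/k


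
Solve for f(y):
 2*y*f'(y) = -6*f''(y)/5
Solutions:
 f(y) = C1 + C2*erf(sqrt(30)*y/6)


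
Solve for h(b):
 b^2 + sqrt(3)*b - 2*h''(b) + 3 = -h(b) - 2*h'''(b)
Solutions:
 h(b) = C1*exp(b*(2*2^(2/3)/(3*sqrt(57) + 23)^(1/3) + 4 + 2^(1/3)*(3*sqrt(57) + 23)^(1/3))/12)*sin(2^(1/3)*sqrt(3)*b*(-(3*sqrt(57) + 23)^(1/3) + 2*2^(1/3)/(3*sqrt(57) + 23)^(1/3))/12) + C2*exp(b*(2*2^(2/3)/(3*sqrt(57) + 23)^(1/3) + 4 + 2^(1/3)*(3*sqrt(57) + 23)^(1/3))/12)*cos(2^(1/3)*sqrt(3)*b*(-(3*sqrt(57) + 23)^(1/3) + 2*2^(1/3)/(3*sqrt(57) + 23)^(1/3))/12) + C3*exp(b*(-2^(1/3)*(3*sqrt(57) + 23)^(1/3) - 2*2^(2/3)/(3*sqrt(57) + 23)^(1/3) + 2)/6) - b^2 - sqrt(3)*b - 7


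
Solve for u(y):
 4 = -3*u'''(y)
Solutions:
 u(y) = C1 + C2*y + C3*y^2 - 2*y^3/9


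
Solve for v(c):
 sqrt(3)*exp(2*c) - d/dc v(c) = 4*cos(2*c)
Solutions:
 v(c) = C1 + sqrt(3)*exp(2*c)/2 - 2*sin(2*c)


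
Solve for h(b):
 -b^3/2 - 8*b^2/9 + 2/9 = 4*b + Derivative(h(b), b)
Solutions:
 h(b) = C1 - b^4/8 - 8*b^3/27 - 2*b^2 + 2*b/9


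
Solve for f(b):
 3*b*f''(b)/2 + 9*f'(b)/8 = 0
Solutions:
 f(b) = C1 + C2*b^(1/4)


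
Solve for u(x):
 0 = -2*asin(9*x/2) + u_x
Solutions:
 u(x) = C1 + 2*x*asin(9*x/2) + 2*sqrt(4 - 81*x^2)/9


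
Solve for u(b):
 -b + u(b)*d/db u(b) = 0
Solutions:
 u(b) = -sqrt(C1 + b^2)
 u(b) = sqrt(C1 + b^2)


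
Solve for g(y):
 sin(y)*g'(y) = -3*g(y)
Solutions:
 g(y) = C1*(cos(y) + 1)^(3/2)/(cos(y) - 1)^(3/2)


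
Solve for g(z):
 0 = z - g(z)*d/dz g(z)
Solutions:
 g(z) = -sqrt(C1 + z^2)
 g(z) = sqrt(C1 + z^2)


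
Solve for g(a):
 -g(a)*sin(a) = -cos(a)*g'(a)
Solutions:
 g(a) = C1/cos(a)


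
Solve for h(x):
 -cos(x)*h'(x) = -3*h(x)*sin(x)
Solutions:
 h(x) = C1/cos(x)^3


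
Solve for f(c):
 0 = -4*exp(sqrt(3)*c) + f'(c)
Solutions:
 f(c) = C1 + 4*sqrt(3)*exp(sqrt(3)*c)/3


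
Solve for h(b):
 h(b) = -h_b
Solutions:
 h(b) = C1*exp(-b)


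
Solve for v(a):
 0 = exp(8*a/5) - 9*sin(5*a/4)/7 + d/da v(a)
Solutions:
 v(a) = C1 - 5*exp(8*a/5)/8 - 36*cos(5*a/4)/35


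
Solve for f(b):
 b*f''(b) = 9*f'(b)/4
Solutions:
 f(b) = C1 + C2*b^(13/4)


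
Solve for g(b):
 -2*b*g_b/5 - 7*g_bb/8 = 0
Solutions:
 g(b) = C1 + C2*erf(2*sqrt(70)*b/35)


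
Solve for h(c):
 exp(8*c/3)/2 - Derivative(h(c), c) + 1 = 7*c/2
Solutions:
 h(c) = C1 - 7*c^2/4 + c + 3*exp(8*c/3)/16


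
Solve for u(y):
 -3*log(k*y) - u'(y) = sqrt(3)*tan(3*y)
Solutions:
 u(y) = C1 - 3*y*log(k*y) + 3*y + sqrt(3)*log(cos(3*y))/3


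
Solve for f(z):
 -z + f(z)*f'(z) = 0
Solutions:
 f(z) = -sqrt(C1 + z^2)
 f(z) = sqrt(C1 + z^2)


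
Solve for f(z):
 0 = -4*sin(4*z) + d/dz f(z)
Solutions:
 f(z) = C1 - cos(4*z)


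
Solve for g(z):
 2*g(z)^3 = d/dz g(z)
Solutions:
 g(z) = -sqrt(2)*sqrt(-1/(C1 + 2*z))/2
 g(z) = sqrt(2)*sqrt(-1/(C1 + 2*z))/2


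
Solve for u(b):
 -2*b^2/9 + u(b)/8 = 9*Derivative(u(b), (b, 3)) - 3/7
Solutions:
 u(b) = C3*exp(3^(1/3)*b/6) + 16*b^2/9 + (C1*sin(3^(5/6)*b/12) + C2*cos(3^(5/6)*b/12))*exp(-3^(1/3)*b/12) - 24/7


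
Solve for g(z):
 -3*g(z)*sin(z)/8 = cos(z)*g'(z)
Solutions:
 g(z) = C1*cos(z)^(3/8)


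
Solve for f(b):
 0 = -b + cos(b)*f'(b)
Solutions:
 f(b) = C1 + Integral(b/cos(b), b)


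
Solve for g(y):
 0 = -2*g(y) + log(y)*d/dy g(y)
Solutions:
 g(y) = C1*exp(2*li(y))


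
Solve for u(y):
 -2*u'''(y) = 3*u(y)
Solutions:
 u(y) = C3*exp(-2^(2/3)*3^(1/3)*y/2) + (C1*sin(2^(2/3)*3^(5/6)*y/4) + C2*cos(2^(2/3)*3^(5/6)*y/4))*exp(2^(2/3)*3^(1/3)*y/4)


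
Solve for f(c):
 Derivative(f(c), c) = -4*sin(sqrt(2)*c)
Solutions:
 f(c) = C1 + 2*sqrt(2)*cos(sqrt(2)*c)


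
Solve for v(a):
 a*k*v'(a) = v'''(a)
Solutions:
 v(a) = C1 + Integral(C2*airyai(a*k^(1/3)) + C3*airybi(a*k^(1/3)), a)


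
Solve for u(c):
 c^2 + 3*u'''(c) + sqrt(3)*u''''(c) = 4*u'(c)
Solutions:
 u(c) = C1 + C2*exp(-c*(3^(2/3)/(6*sqrt(2) + 5*sqrt(3))^(1/3) + 2*sqrt(3) + 3^(1/3)*(6*sqrt(2) + 5*sqrt(3))^(1/3))/6)*sin(3^(1/6)*c*(-3^(2/3)*(6*sqrt(2) + 5*sqrt(3))^(1/3) + 3/(6*sqrt(2) + 5*sqrt(3))^(1/3))/6) + C3*exp(-c*(3^(2/3)/(6*sqrt(2) + 5*sqrt(3))^(1/3) + 2*sqrt(3) + 3^(1/3)*(6*sqrt(2) + 5*sqrt(3))^(1/3))/6)*cos(3^(1/6)*c*(-3^(2/3)*(6*sqrt(2) + 5*sqrt(3))^(1/3) + 3/(6*sqrt(2) + 5*sqrt(3))^(1/3))/6) + C4*exp(c*(-sqrt(3) + 3^(2/3)/(6*sqrt(2) + 5*sqrt(3))^(1/3) + 3^(1/3)*(6*sqrt(2) + 5*sqrt(3))^(1/3))/3) + c^3/12 + 3*c/8


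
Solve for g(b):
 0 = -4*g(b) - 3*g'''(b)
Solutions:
 g(b) = C3*exp(-6^(2/3)*b/3) + (C1*sin(2^(2/3)*3^(1/6)*b/2) + C2*cos(2^(2/3)*3^(1/6)*b/2))*exp(6^(2/3)*b/6)


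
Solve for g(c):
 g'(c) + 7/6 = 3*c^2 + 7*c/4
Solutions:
 g(c) = C1 + c^3 + 7*c^2/8 - 7*c/6


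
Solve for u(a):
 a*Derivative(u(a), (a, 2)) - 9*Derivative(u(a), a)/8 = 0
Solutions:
 u(a) = C1 + C2*a^(17/8)


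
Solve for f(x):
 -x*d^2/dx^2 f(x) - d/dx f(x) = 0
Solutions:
 f(x) = C1 + C2*log(x)


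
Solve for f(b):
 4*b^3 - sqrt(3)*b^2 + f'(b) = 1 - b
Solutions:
 f(b) = C1 - b^4 + sqrt(3)*b^3/3 - b^2/2 + b


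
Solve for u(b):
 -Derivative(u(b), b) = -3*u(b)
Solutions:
 u(b) = C1*exp(3*b)


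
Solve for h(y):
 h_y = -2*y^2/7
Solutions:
 h(y) = C1 - 2*y^3/21


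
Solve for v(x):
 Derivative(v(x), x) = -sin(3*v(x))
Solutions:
 v(x) = -acos((-C1 - exp(6*x))/(C1 - exp(6*x)))/3 + 2*pi/3
 v(x) = acos((-C1 - exp(6*x))/(C1 - exp(6*x)))/3


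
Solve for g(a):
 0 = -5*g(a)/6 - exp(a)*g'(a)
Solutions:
 g(a) = C1*exp(5*exp(-a)/6)


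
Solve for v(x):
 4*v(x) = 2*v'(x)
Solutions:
 v(x) = C1*exp(2*x)


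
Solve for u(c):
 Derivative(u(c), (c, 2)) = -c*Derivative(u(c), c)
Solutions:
 u(c) = C1 + C2*erf(sqrt(2)*c/2)


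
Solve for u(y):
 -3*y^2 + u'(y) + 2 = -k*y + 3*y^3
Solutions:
 u(y) = C1 - k*y^2/2 + 3*y^4/4 + y^3 - 2*y


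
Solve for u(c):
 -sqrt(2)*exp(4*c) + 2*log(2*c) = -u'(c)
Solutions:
 u(c) = C1 - 2*c*log(c) + 2*c*(1 - log(2)) + sqrt(2)*exp(4*c)/4


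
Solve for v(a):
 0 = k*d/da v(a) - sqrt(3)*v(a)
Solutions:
 v(a) = C1*exp(sqrt(3)*a/k)


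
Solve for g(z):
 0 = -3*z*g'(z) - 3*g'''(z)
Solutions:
 g(z) = C1 + Integral(C2*airyai(-z) + C3*airybi(-z), z)


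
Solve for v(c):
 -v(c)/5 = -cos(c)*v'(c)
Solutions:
 v(c) = C1*(sin(c) + 1)^(1/10)/(sin(c) - 1)^(1/10)


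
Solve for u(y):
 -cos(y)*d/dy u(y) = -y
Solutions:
 u(y) = C1 + Integral(y/cos(y), y)


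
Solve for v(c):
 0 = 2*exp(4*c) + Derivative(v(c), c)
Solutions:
 v(c) = C1 - exp(4*c)/2


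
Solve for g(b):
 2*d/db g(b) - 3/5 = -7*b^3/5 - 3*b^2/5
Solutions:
 g(b) = C1 - 7*b^4/40 - b^3/10 + 3*b/10


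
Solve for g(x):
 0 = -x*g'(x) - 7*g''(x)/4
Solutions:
 g(x) = C1 + C2*erf(sqrt(14)*x/7)


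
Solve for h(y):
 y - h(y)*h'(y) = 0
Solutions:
 h(y) = -sqrt(C1 + y^2)
 h(y) = sqrt(C1 + y^2)


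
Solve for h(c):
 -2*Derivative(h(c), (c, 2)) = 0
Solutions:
 h(c) = C1 + C2*c


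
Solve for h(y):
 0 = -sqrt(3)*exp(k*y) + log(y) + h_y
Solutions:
 h(y) = C1 - y*log(y) + y + Piecewise((sqrt(3)*exp(k*y)/k, Ne(k, 0)), (sqrt(3)*y, True))


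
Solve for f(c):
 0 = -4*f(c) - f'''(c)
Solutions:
 f(c) = C3*exp(-2^(2/3)*c) + (C1*sin(2^(2/3)*sqrt(3)*c/2) + C2*cos(2^(2/3)*sqrt(3)*c/2))*exp(2^(2/3)*c/2)


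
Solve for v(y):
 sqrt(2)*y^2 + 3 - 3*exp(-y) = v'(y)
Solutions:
 v(y) = C1 + sqrt(2)*y^3/3 + 3*y + 3*exp(-y)


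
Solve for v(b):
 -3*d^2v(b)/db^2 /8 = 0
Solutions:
 v(b) = C1 + C2*b


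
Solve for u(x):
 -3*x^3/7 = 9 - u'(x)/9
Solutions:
 u(x) = C1 + 27*x^4/28 + 81*x


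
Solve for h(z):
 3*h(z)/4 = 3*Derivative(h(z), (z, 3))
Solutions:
 h(z) = C3*exp(2^(1/3)*z/2) + (C1*sin(2^(1/3)*sqrt(3)*z/4) + C2*cos(2^(1/3)*sqrt(3)*z/4))*exp(-2^(1/3)*z/4)


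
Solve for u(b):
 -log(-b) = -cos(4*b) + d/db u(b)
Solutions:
 u(b) = C1 - b*log(-b) + b + sin(4*b)/4


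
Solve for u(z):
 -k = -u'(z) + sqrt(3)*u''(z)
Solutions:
 u(z) = C1 + C2*exp(sqrt(3)*z/3) + k*z


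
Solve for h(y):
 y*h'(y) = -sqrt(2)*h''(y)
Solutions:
 h(y) = C1 + C2*erf(2^(1/4)*y/2)


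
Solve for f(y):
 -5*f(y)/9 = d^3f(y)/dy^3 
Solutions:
 f(y) = C3*exp(-15^(1/3)*y/3) + (C1*sin(3^(5/6)*5^(1/3)*y/6) + C2*cos(3^(5/6)*5^(1/3)*y/6))*exp(15^(1/3)*y/6)


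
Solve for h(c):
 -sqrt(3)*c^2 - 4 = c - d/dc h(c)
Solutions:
 h(c) = C1 + sqrt(3)*c^3/3 + c^2/2 + 4*c


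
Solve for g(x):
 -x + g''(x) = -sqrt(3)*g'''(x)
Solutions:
 g(x) = C1 + C2*x + C3*exp(-sqrt(3)*x/3) + x^3/6 - sqrt(3)*x^2/2


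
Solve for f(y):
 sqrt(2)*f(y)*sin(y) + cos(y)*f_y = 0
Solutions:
 f(y) = C1*cos(y)^(sqrt(2))


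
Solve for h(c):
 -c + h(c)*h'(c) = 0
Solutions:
 h(c) = -sqrt(C1 + c^2)
 h(c) = sqrt(C1 + c^2)


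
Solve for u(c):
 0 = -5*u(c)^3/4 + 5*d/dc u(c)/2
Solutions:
 u(c) = -sqrt(-1/(C1 + c))
 u(c) = sqrt(-1/(C1 + c))


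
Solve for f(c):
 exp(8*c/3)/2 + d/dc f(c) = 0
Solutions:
 f(c) = C1 - 3*exp(8*c/3)/16


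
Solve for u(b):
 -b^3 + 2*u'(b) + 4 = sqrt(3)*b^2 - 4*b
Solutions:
 u(b) = C1 + b^4/8 + sqrt(3)*b^3/6 - b^2 - 2*b


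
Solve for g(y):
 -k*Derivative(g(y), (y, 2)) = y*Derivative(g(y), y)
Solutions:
 g(y) = C1 + C2*sqrt(k)*erf(sqrt(2)*y*sqrt(1/k)/2)


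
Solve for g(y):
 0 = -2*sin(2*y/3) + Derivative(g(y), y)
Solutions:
 g(y) = C1 - 3*cos(2*y/3)


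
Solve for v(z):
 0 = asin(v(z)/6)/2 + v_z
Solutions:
 Integral(1/asin(_y/6), (_y, v(z))) = C1 - z/2


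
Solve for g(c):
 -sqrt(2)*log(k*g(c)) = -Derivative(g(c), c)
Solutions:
 li(k*g(c))/k = C1 + sqrt(2)*c


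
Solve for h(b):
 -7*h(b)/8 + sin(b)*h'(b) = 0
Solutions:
 h(b) = C1*(cos(b) - 1)^(7/16)/(cos(b) + 1)^(7/16)


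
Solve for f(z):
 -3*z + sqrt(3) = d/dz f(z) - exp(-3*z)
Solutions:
 f(z) = C1 - 3*z^2/2 + sqrt(3)*z - exp(-3*z)/3


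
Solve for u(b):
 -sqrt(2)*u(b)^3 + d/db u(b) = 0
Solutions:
 u(b) = -sqrt(2)*sqrt(-1/(C1 + sqrt(2)*b))/2
 u(b) = sqrt(2)*sqrt(-1/(C1 + sqrt(2)*b))/2


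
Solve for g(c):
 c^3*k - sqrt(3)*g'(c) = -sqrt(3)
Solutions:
 g(c) = C1 + sqrt(3)*c^4*k/12 + c


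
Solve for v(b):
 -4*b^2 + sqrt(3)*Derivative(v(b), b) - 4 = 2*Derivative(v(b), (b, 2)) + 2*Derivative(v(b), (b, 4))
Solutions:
 v(b) = C1 + C2*exp(2^(1/3)*sqrt(3)*b*(-(9 + sqrt(97))^(1/3) + 2*2^(1/3)/(9 + sqrt(97))^(1/3))/12)*sin(2^(1/3)*b*(2*2^(1/3)/(9 + sqrt(97))^(1/3) + (9 + sqrt(97))^(1/3))/4) + C3*exp(2^(1/3)*sqrt(3)*b*(-(9 + sqrt(97))^(1/3) + 2*2^(1/3)/(9 + sqrt(97))^(1/3))/12)*cos(2^(1/3)*b*(2*2^(1/3)/(9 + sqrt(97))^(1/3) + (9 + sqrt(97))^(1/3))/4) + C4*exp(-2^(1/3)*sqrt(3)*b*(-(9 + sqrt(97))^(1/3) + 2*2^(1/3)/(9 + sqrt(97))^(1/3))/6) + 4*sqrt(3)*b^3/9 + 8*b^2/3 + 44*sqrt(3)*b/9


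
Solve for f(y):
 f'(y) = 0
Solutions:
 f(y) = C1


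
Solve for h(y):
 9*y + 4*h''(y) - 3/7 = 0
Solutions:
 h(y) = C1 + C2*y - 3*y^3/8 + 3*y^2/56


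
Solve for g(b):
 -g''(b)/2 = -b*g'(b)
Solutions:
 g(b) = C1 + C2*erfi(b)


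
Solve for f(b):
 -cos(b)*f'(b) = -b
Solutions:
 f(b) = C1 + Integral(b/cos(b), b)


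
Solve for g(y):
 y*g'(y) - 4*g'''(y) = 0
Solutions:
 g(y) = C1 + Integral(C2*airyai(2^(1/3)*y/2) + C3*airybi(2^(1/3)*y/2), y)


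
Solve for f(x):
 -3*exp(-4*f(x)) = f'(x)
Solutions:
 f(x) = log(-I*(C1 - 12*x)^(1/4))
 f(x) = log(I*(C1 - 12*x)^(1/4))
 f(x) = log(-(C1 - 12*x)^(1/4))
 f(x) = log(C1 - 12*x)/4


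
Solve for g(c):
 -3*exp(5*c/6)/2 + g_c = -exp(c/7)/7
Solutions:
 g(c) = C1 + 9*exp(5*c/6)/5 - exp(c)^(1/7)


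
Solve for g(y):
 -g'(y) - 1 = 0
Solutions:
 g(y) = C1 - y


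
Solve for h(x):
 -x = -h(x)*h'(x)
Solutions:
 h(x) = -sqrt(C1 + x^2)
 h(x) = sqrt(C1 + x^2)


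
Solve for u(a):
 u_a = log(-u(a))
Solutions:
 -li(-u(a)) = C1 + a


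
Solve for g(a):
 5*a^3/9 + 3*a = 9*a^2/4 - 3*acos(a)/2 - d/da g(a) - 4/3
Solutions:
 g(a) = C1 - 5*a^4/36 + 3*a^3/4 - 3*a^2/2 - 3*a*acos(a)/2 - 4*a/3 + 3*sqrt(1 - a^2)/2


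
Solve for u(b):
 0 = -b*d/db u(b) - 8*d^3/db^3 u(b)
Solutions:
 u(b) = C1 + Integral(C2*airyai(-b/2) + C3*airybi(-b/2), b)


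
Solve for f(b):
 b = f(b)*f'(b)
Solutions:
 f(b) = -sqrt(C1 + b^2)
 f(b) = sqrt(C1 + b^2)


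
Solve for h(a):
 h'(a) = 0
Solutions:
 h(a) = C1


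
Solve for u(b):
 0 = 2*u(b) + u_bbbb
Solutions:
 u(b) = (C1*sin(2^(3/4)*b/2) + C2*cos(2^(3/4)*b/2))*exp(-2^(3/4)*b/2) + (C3*sin(2^(3/4)*b/2) + C4*cos(2^(3/4)*b/2))*exp(2^(3/4)*b/2)


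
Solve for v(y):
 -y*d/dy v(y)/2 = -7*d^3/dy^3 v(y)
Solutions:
 v(y) = C1 + Integral(C2*airyai(14^(2/3)*y/14) + C3*airybi(14^(2/3)*y/14), y)


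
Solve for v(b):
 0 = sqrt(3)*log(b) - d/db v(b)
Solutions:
 v(b) = C1 + sqrt(3)*b*log(b) - sqrt(3)*b


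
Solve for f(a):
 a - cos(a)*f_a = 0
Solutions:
 f(a) = C1 + Integral(a/cos(a), a)


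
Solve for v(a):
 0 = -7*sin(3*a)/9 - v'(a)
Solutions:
 v(a) = C1 + 7*cos(3*a)/27


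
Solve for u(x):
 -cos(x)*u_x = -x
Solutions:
 u(x) = C1 + Integral(x/cos(x), x)


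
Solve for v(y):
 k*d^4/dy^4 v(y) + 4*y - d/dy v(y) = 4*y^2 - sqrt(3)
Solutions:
 v(y) = C1 + C2*exp(y*(1/k)^(1/3)) + C3*exp(y*(-1 + sqrt(3)*I)*(1/k)^(1/3)/2) + C4*exp(-y*(1 + sqrt(3)*I)*(1/k)^(1/3)/2) - 4*y^3/3 + 2*y^2 + sqrt(3)*y


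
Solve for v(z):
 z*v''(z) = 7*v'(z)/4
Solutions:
 v(z) = C1 + C2*z^(11/4)


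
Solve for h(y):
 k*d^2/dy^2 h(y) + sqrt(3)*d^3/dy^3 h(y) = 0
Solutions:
 h(y) = C1 + C2*y + C3*exp(-sqrt(3)*k*y/3)


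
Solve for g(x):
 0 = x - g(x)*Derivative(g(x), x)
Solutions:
 g(x) = -sqrt(C1 + x^2)
 g(x) = sqrt(C1 + x^2)


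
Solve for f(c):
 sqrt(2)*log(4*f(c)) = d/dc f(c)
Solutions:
 -sqrt(2)*Integral(1/(log(_y) + 2*log(2)), (_y, f(c)))/2 = C1 - c


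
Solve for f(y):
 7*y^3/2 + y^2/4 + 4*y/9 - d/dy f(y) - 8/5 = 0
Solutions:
 f(y) = C1 + 7*y^4/8 + y^3/12 + 2*y^2/9 - 8*y/5


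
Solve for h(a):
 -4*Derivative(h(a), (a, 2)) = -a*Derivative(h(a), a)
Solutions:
 h(a) = C1 + C2*erfi(sqrt(2)*a/4)


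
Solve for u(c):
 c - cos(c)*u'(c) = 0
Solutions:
 u(c) = C1 + Integral(c/cos(c), c)


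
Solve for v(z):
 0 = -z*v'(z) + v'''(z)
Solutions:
 v(z) = C1 + Integral(C2*airyai(z) + C3*airybi(z), z)


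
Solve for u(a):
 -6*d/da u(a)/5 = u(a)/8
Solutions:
 u(a) = C1*exp(-5*a/48)


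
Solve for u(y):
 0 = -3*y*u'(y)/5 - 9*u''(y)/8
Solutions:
 u(y) = C1 + C2*erf(2*sqrt(15)*y/15)


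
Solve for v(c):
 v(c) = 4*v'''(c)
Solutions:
 v(c) = C3*exp(2^(1/3)*c/2) + (C1*sin(2^(1/3)*sqrt(3)*c/4) + C2*cos(2^(1/3)*sqrt(3)*c/4))*exp(-2^(1/3)*c/4)


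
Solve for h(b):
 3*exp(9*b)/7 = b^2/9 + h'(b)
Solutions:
 h(b) = C1 - b^3/27 + exp(9*b)/21


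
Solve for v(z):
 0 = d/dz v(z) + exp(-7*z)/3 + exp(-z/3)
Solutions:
 v(z) = C1 + exp(-7*z)/21 + 3*exp(-z/3)


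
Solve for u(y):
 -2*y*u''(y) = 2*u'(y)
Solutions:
 u(y) = C1 + C2*log(y)


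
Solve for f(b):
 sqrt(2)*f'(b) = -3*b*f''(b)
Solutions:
 f(b) = C1 + C2*b^(1 - sqrt(2)/3)


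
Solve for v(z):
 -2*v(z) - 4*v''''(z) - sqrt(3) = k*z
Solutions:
 v(z) = -k*z/2 + (C1*sin(2^(1/4)*z/2) + C2*cos(2^(1/4)*z/2))*exp(-2^(1/4)*z/2) + (C3*sin(2^(1/4)*z/2) + C4*cos(2^(1/4)*z/2))*exp(2^(1/4)*z/2) - sqrt(3)/2


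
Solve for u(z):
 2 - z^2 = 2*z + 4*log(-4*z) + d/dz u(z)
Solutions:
 u(z) = C1 - z^3/3 - z^2 - 4*z*log(-z) + 2*z*(3 - 4*log(2))


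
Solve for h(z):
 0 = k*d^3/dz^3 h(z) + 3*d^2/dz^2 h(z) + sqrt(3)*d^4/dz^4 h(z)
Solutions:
 h(z) = C1 + C2*z + C3*exp(sqrt(3)*z*(-k + sqrt(k^2 - 12*sqrt(3)))/6) + C4*exp(-sqrt(3)*z*(k + sqrt(k^2 - 12*sqrt(3)))/6)


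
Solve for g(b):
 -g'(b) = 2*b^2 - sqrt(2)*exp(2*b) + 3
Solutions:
 g(b) = C1 - 2*b^3/3 - 3*b + sqrt(2)*exp(2*b)/2


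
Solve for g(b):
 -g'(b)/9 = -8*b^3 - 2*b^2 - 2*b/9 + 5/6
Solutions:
 g(b) = C1 + 18*b^4 + 6*b^3 + b^2 - 15*b/2


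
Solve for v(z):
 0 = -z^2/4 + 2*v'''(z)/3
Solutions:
 v(z) = C1 + C2*z + C3*z^2 + z^5/160


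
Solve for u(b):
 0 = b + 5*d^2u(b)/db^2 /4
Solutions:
 u(b) = C1 + C2*b - 2*b^3/15


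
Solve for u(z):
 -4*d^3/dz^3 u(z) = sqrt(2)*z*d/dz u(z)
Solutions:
 u(z) = C1 + Integral(C2*airyai(-sqrt(2)*z/2) + C3*airybi(-sqrt(2)*z/2), z)


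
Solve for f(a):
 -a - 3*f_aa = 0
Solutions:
 f(a) = C1 + C2*a - a^3/18


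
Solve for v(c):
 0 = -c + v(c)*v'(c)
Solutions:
 v(c) = -sqrt(C1 + c^2)
 v(c) = sqrt(C1 + c^2)


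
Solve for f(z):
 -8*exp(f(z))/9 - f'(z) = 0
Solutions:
 f(z) = log(1/(C1 + 8*z)) + 2*log(3)


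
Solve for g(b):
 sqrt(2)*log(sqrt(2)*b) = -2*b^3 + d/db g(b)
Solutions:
 g(b) = C1 + b^4/2 + sqrt(2)*b*log(b) - sqrt(2)*b + sqrt(2)*b*log(2)/2


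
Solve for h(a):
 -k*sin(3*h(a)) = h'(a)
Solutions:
 h(a) = -acos((-C1 - exp(6*a*k))/(C1 - exp(6*a*k)))/3 + 2*pi/3
 h(a) = acos((-C1 - exp(6*a*k))/(C1 - exp(6*a*k)))/3


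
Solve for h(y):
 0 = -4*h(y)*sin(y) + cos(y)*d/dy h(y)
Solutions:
 h(y) = C1/cos(y)^4


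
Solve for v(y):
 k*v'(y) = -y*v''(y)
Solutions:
 v(y) = C1 + y^(1 - re(k))*(C2*sin(log(y)*Abs(im(k))) + C3*cos(log(y)*im(k)))


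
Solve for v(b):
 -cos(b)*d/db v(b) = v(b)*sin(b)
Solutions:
 v(b) = C1*cos(b)


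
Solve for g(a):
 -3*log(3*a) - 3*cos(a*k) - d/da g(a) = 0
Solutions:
 g(a) = C1 - 3*a*log(a) - 3*a*log(3) + 3*a - 3*Piecewise((sin(a*k)/k, Ne(k, 0)), (a, True))


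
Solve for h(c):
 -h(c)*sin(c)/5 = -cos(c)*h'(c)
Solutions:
 h(c) = C1/cos(c)^(1/5)


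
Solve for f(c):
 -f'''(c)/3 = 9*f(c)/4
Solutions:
 f(c) = C3*exp(-3*2^(1/3)*c/2) + (C1*sin(3*2^(1/3)*sqrt(3)*c/4) + C2*cos(3*2^(1/3)*sqrt(3)*c/4))*exp(3*2^(1/3)*c/4)


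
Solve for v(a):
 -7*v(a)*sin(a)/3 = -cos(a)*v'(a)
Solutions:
 v(a) = C1/cos(a)^(7/3)


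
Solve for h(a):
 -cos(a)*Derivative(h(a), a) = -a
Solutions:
 h(a) = C1 + Integral(a/cos(a), a)


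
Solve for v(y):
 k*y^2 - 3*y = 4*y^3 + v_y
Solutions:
 v(y) = C1 + k*y^3/3 - y^4 - 3*y^2/2


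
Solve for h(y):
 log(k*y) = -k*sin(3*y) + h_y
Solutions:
 h(y) = C1 - k*cos(3*y)/3 + y*log(k*y) - y


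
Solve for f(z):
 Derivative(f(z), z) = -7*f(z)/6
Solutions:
 f(z) = C1*exp(-7*z/6)


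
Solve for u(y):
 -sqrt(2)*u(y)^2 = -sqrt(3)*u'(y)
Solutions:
 u(y) = -3/(C1 + sqrt(6)*y)


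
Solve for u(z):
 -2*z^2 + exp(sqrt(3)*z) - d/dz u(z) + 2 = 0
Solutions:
 u(z) = C1 - 2*z^3/3 + 2*z + sqrt(3)*exp(sqrt(3)*z)/3


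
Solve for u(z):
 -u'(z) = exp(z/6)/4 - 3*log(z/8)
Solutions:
 u(z) = C1 + 3*z*log(z) + 3*z*(-3*log(2) - 1) - 3*exp(z/6)/2


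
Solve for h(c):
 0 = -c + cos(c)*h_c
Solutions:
 h(c) = C1 + Integral(c/cos(c), c)


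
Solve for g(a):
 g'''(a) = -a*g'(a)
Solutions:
 g(a) = C1 + Integral(C2*airyai(-a) + C3*airybi(-a), a)


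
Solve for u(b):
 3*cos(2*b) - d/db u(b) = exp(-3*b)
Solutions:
 u(b) = C1 + 3*sin(2*b)/2 + exp(-3*b)/3


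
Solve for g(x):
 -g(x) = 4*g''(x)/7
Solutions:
 g(x) = C1*sin(sqrt(7)*x/2) + C2*cos(sqrt(7)*x/2)


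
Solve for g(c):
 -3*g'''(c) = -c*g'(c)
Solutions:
 g(c) = C1 + Integral(C2*airyai(3^(2/3)*c/3) + C3*airybi(3^(2/3)*c/3), c)


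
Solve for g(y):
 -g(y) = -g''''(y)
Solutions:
 g(y) = C1*exp(-y) + C2*exp(y) + C3*sin(y) + C4*cos(y)


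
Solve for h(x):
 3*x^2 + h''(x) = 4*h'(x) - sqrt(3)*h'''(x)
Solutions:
 h(x) = C1 + C2*exp(sqrt(3)*x*(-1 + sqrt(1 + 16*sqrt(3)))/6) + C3*exp(-sqrt(3)*x*(1 + sqrt(1 + 16*sqrt(3)))/6) + x^3/4 + 3*x^2/16 + 3*x/32 + 3*sqrt(3)*x/8


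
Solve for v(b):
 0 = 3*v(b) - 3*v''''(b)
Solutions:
 v(b) = C1*exp(-b) + C2*exp(b) + C3*sin(b) + C4*cos(b)


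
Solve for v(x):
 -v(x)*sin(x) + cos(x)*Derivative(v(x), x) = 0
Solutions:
 v(x) = C1/cos(x)


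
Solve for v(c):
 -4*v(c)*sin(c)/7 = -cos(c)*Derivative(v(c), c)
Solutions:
 v(c) = C1/cos(c)^(4/7)


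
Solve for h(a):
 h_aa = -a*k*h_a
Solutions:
 h(a) = Piecewise((-sqrt(2)*sqrt(pi)*C1*erf(sqrt(2)*a*sqrt(k)/2)/(2*sqrt(k)) - C2, (k > 0) | (k < 0)), (-C1*a - C2, True))


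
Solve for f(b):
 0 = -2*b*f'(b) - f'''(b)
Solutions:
 f(b) = C1 + Integral(C2*airyai(-2^(1/3)*b) + C3*airybi(-2^(1/3)*b), b)


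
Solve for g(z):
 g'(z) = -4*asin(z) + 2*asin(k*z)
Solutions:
 g(z) = C1 - 4*z*asin(z) - 4*sqrt(1 - z^2) + 2*Piecewise((z*asin(k*z) + sqrt(-k^2*z^2 + 1)/k, Ne(k, 0)), (0, True))


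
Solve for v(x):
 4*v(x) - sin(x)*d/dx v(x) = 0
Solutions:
 v(x) = C1*(cos(x)^2 - 2*cos(x) + 1)/(cos(x)^2 + 2*cos(x) + 1)


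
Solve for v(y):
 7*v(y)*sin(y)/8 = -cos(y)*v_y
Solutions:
 v(y) = C1*cos(y)^(7/8)


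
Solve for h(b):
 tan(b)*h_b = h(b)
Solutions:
 h(b) = C1*sin(b)


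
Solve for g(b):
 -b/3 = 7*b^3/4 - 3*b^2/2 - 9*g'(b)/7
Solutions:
 g(b) = C1 + 49*b^4/144 - 7*b^3/18 + 7*b^2/54


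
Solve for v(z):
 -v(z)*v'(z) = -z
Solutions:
 v(z) = -sqrt(C1 + z^2)
 v(z) = sqrt(C1 + z^2)


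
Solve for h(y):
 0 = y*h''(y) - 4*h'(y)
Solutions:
 h(y) = C1 + C2*y^5


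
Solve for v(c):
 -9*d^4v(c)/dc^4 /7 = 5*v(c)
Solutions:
 v(c) = (C1*sin(35^(1/4)*sqrt(6)*c/6) + C2*cos(35^(1/4)*sqrt(6)*c/6))*exp(-35^(1/4)*sqrt(6)*c/6) + (C3*sin(35^(1/4)*sqrt(6)*c/6) + C4*cos(35^(1/4)*sqrt(6)*c/6))*exp(35^(1/4)*sqrt(6)*c/6)


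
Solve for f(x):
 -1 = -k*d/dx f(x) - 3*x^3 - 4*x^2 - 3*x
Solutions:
 f(x) = C1 - 3*x^4/(4*k) - 4*x^3/(3*k) - 3*x^2/(2*k) + x/k


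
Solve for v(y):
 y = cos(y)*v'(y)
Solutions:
 v(y) = C1 + Integral(y/cos(y), y)


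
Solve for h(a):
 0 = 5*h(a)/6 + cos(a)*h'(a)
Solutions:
 h(a) = C1*(sin(a) - 1)^(5/12)/(sin(a) + 1)^(5/12)


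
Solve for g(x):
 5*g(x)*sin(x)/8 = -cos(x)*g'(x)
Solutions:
 g(x) = C1*cos(x)^(5/8)


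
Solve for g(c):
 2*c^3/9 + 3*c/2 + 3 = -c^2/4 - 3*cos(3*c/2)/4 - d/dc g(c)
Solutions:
 g(c) = C1 - c^4/18 - c^3/12 - 3*c^2/4 - 3*c - sin(3*c/2)/2


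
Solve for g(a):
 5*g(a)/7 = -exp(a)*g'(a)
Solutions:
 g(a) = C1*exp(5*exp(-a)/7)


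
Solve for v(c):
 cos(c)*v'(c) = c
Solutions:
 v(c) = C1 + Integral(c/cos(c), c)


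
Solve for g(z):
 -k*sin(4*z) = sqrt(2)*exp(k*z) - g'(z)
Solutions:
 g(z) = C1 - k*cos(4*z)/4 + sqrt(2)*exp(k*z)/k


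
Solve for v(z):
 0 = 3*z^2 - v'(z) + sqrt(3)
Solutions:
 v(z) = C1 + z^3 + sqrt(3)*z


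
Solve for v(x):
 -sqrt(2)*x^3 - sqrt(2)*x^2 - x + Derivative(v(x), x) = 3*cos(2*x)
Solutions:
 v(x) = C1 + sqrt(2)*x^4/4 + sqrt(2)*x^3/3 + x^2/2 + 3*sin(2*x)/2


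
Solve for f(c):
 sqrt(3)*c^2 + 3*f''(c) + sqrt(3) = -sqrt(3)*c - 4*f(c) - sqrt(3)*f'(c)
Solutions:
 f(c) = -sqrt(3)*c^2/4 - sqrt(3)*c/4 + 3*c/8 + (C1*sin(sqrt(5)*c/2) + C2*cos(sqrt(5)*c/2))*exp(-sqrt(3)*c/6) + sqrt(3)/32 + 3/16


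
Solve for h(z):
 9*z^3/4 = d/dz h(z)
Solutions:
 h(z) = C1 + 9*z^4/16


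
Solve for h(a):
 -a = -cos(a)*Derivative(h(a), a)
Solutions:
 h(a) = C1 + Integral(a/cos(a), a)


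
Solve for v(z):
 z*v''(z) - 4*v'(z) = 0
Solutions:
 v(z) = C1 + C2*z^5


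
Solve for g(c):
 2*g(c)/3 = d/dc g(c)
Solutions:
 g(c) = C1*exp(2*c/3)


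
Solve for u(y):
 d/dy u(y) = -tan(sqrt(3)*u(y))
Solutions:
 u(y) = sqrt(3)*(pi - asin(C1*exp(-sqrt(3)*y)))/3
 u(y) = sqrt(3)*asin(C1*exp(-sqrt(3)*y))/3


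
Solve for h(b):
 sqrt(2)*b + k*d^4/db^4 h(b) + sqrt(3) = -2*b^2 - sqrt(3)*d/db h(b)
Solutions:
 h(b) = C1 + C2*exp(3^(1/6)*b*(-1/k)^(1/3)) + C3*exp(b*(-1/k)^(1/3)*(-3^(1/6) + 3^(2/3)*I)/2) + C4*exp(-b*(-1/k)^(1/3)*(3^(1/6) + 3^(2/3)*I)/2) - 2*sqrt(3)*b^3/9 - sqrt(6)*b^2/6 - b


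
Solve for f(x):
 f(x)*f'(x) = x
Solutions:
 f(x) = -sqrt(C1 + x^2)
 f(x) = sqrt(C1 + x^2)


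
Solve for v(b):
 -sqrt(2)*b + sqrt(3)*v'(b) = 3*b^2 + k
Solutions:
 v(b) = C1 + sqrt(3)*b^3/3 + sqrt(6)*b^2/6 + sqrt(3)*b*k/3


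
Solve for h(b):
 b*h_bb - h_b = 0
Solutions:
 h(b) = C1 + C2*b^2


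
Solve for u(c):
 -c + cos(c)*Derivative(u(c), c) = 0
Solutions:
 u(c) = C1 + Integral(c/cos(c), c)


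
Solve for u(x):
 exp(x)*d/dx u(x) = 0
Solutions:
 u(x) = C1


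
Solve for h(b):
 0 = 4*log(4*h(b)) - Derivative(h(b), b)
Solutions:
 -Integral(1/(log(_y) + 2*log(2)), (_y, h(b)))/4 = C1 - b


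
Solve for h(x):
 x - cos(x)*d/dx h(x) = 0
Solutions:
 h(x) = C1 + Integral(x/cos(x), x)


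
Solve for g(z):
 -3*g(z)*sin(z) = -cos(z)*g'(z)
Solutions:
 g(z) = C1/cos(z)^3


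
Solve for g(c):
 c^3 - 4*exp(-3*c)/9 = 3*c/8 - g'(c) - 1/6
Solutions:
 g(c) = C1 - c^4/4 + 3*c^2/16 - c/6 - 4*exp(-3*c)/27


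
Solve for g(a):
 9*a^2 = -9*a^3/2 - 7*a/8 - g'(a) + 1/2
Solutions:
 g(a) = C1 - 9*a^4/8 - 3*a^3 - 7*a^2/16 + a/2


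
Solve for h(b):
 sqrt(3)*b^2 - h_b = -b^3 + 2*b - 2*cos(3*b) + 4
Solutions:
 h(b) = C1 + b^4/4 + sqrt(3)*b^3/3 - b^2 - 4*b + 2*sin(3*b)/3


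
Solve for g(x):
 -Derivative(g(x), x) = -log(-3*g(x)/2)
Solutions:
 -Integral(1/(log(-_y) - log(2) + log(3)), (_y, g(x))) = C1 - x


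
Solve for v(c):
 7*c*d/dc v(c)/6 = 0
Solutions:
 v(c) = C1


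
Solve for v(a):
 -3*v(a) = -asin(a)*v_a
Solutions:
 v(a) = C1*exp(3*Integral(1/asin(a), a))


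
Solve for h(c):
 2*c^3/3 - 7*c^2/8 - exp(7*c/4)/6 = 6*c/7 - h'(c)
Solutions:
 h(c) = C1 - c^4/6 + 7*c^3/24 + 3*c^2/7 + 2*exp(7*c/4)/21


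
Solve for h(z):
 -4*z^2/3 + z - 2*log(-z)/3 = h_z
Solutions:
 h(z) = C1 - 4*z^3/9 + z^2/2 - 2*z*log(-z)/3 + 2*z/3


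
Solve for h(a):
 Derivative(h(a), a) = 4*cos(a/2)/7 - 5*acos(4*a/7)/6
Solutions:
 h(a) = C1 - 5*a*acos(4*a/7)/6 + 5*sqrt(49 - 16*a^2)/24 + 8*sin(a/2)/7
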